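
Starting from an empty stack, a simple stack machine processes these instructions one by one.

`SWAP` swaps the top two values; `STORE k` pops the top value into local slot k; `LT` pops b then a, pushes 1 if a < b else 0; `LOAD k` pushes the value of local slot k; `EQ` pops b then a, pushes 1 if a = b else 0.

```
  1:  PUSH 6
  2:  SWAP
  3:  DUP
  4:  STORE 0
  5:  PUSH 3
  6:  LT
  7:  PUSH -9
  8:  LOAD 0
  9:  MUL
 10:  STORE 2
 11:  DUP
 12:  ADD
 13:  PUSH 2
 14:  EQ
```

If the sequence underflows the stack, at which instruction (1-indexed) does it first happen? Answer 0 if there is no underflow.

PUSH 6 → 6
SWAP  — needs 2 operands, stack has 1 → underflow

2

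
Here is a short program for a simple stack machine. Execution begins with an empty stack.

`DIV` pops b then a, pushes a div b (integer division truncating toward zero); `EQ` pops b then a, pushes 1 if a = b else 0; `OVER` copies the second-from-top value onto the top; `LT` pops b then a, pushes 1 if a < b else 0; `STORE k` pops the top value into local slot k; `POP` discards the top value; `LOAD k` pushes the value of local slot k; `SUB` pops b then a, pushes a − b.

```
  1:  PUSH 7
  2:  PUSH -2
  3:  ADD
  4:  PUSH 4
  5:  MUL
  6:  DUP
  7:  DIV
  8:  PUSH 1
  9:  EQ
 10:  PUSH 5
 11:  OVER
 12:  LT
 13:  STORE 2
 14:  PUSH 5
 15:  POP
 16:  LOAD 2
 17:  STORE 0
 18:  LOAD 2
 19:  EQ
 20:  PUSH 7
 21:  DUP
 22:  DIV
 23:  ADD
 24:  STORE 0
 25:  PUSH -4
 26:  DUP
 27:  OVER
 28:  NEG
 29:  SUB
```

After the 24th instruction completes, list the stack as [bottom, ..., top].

PUSH 7   [7]
PUSH -2  [7, -2]
ADD      [5]
PUSH 4   [5, 4]
MUL      [20]
DUP      [20, 20]
DIV      [1]
PUSH 1   [1, 1]
EQ       [1]
PUSH 5   [1, 5]
OVER     [1, 5, 1]
LT       [1, 0]
STORE 2  [1]
PUSH 5   [1, 5]
POP      [1]
LOAD 2   [1, 0]
STORE 0  [1]
LOAD 2   [1, 0]
EQ       [0]
PUSH 7   [0, 7]
DUP      [0, 7, 7]
DIV      [0, 1]
ADD      [1]
STORE 0  []

[]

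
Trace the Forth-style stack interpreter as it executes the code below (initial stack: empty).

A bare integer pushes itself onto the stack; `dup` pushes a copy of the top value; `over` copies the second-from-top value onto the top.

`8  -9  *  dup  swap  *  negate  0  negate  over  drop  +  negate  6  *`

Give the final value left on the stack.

8      : [8]
-9     : [8, -9]
*      : [-72]
dup    : [-72, -72]
swap   : [-72, -72]
*      : [5184]
negate : [-5184]
0      : [-5184, 0]
negate : [-5184, 0]
over   : [-5184, 0, -5184]
drop   : [-5184, 0]
+      : [-5184]
negate : [5184]
6      : [5184, 6]
*      : [31104]

31104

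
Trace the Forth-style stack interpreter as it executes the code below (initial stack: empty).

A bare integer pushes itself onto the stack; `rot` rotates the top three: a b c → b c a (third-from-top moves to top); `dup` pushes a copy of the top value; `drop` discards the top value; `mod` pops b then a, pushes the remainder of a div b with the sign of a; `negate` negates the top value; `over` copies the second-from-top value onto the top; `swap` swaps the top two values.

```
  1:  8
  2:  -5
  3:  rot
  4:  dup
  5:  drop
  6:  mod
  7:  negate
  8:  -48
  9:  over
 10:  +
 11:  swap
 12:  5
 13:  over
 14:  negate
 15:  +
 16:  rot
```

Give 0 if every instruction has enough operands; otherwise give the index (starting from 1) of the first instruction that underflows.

3

8  -> [8]
-5 -> [8, -5]
rot  — needs 3 operands, stack has 2 → underflow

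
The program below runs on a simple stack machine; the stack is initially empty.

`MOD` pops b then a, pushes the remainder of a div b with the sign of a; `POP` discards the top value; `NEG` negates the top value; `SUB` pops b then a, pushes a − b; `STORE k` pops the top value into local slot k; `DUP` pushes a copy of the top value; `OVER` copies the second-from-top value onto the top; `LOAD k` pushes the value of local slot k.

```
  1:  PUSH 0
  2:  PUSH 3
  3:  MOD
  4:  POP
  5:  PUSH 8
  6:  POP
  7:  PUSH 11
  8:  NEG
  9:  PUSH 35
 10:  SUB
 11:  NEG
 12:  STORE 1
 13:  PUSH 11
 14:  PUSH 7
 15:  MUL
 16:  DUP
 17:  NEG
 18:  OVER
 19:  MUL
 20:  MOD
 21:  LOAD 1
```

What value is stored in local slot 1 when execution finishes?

PUSH 0   [0]
PUSH 3   [0, 3]
MOD      [0]
POP      []
PUSH 8   [8]
POP      []
PUSH 11  [11]
NEG      [-11]
PUSH 35  [-11, 35]
SUB      [-46]
NEG      [46]
STORE 1  []
PUSH 11  [11]
PUSH 7   [11, 7]
MUL      [77]
DUP      [77, 77]
NEG      [77, -77]
OVER     [77, -77, 77]
MUL      [77, -5929]
MOD      [77]
LOAD 1   [77, 46]

46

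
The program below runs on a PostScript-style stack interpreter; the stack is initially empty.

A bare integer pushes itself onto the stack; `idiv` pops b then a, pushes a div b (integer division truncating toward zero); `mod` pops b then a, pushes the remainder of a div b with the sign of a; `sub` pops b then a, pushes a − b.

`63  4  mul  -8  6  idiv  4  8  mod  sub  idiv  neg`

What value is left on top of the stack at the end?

63    63
4     63 4
mul   252
-8    252 -8
6     252 -8 6
idiv  252 -1
4     252 -1 4
8     252 -1 4 8
mod   252 -1 4
sub   252 -5
idiv  -50
neg   50

50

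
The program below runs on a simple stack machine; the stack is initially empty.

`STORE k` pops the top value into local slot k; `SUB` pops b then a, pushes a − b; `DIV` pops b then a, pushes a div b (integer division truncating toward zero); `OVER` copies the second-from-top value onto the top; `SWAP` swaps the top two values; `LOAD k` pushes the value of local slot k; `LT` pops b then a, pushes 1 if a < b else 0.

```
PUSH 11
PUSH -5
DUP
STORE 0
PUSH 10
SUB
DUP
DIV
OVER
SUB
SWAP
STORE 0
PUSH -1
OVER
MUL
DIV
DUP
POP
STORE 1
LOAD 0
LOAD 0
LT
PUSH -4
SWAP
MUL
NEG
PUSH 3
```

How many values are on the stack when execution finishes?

2

PUSH 11 → 11
PUSH -5 → 11 -5
DUP     → 11 -5 -5
STORE 0 → 11 -5
PUSH 10 → 11 -5 10
SUB     → 11 -15
DUP     → 11 -15 -15
DIV     → 11 1
OVER    → 11 1 11
SUB     → 11 -10
SWAP    → -10 11
STORE 0 → -10
PUSH -1 → -10 -1
OVER    → -10 -1 -10
MUL     → -10 10
DIV     → -1
DUP     → -1 -1
POP     → -1
STORE 1 → (empty)
LOAD 0  → 11
LOAD 0  → 11 11
LT      → 0
PUSH -4 → 0 -4
SWAP    → -4 0
MUL     → 0
NEG     → 0
PUSH 3  → 0 3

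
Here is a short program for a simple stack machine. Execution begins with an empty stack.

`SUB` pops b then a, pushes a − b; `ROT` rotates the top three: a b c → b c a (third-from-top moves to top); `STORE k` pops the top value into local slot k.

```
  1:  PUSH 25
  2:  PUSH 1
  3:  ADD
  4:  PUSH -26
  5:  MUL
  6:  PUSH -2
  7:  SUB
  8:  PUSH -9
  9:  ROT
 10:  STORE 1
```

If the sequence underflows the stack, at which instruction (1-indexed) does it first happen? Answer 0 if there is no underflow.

PUSH 25  : [25]
PUSH 1   : [25, 1]
ADD      : [26]
PUSH -26 : [26, -26]
MUL      : [-676]
PUSH -2  : [-676, -2]
SUB      : [-674]
PUSH -9  : [-674, -9]
ROT  — needs 3 operands, stack has 2 → underflow

9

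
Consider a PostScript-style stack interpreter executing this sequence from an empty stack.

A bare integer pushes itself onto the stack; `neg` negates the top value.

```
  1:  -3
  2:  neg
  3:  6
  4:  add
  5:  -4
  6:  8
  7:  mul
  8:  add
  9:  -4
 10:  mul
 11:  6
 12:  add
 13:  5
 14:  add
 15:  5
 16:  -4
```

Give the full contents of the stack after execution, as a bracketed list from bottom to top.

-3  : [-3]
neg : [3]
6   : [3, 6]
add : [9]
-4  : [9, -4]
8   : [9, -4, 8]
mul : [9, -32]
add : [-23]
-4  : [-23, -4]
mul : [92]
6   : [92, 6]
add : [98]
5   : [98, 5]
add : [103]
5   : [103, 5]
-4  : [103, 5, -4]

[103, 5, -4]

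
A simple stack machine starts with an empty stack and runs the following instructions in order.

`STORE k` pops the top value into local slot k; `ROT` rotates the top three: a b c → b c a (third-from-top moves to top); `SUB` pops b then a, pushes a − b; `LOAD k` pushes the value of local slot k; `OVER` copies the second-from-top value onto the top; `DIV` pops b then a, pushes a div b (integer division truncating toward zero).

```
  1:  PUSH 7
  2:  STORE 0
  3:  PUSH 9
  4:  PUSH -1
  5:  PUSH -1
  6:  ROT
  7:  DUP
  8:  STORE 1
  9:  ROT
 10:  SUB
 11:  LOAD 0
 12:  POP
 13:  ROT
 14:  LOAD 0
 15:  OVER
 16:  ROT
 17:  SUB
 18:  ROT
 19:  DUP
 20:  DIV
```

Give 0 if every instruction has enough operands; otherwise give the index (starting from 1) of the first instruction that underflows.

13

PUSH 7  : 7
STORE 0 : (empty)
PUSH 9  : 9
PUSH -1 : 9 -1
PUSH -1 : 9 -1 -1
ROT     : -1 -1 9
DUP     : -1 -1 9 9
STORE 1 : -1 -1 9
ROT     : -1 9 -1
SUB     : -1 10
LOAD 0  : -1 10 7
POP     : -1 10
ROT  — needs 3 operands, stack has 2 → underflow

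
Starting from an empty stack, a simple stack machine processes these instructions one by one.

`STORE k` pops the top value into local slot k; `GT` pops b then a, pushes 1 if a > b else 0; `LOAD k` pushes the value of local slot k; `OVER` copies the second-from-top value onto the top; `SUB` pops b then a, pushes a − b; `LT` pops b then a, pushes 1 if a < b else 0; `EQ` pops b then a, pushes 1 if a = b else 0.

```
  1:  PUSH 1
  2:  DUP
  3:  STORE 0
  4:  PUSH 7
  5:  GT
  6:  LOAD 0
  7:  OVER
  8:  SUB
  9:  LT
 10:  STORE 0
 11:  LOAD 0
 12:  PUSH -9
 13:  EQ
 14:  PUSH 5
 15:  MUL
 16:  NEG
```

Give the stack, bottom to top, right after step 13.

[0]

PUSH 1  : 1
DUP     : 1 1
STORE 0 : 1
PUSH 7  : 1 7
GT      : 0
LOAD 0  : 0 1
OVER    : 0 1 0
SUB     : 0 1
LT      : 1
STORE 0 : (empty)
LOAD 0  : 1
PUSH -9 : 1 -9
EQ      : 0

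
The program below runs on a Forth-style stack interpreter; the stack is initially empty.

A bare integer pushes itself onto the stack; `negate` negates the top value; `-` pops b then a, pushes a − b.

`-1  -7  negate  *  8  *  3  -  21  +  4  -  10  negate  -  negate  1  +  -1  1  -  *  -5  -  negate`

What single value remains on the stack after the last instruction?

61

-1      [-1]
-7      [-1, -7]
negate  [-1, 7]
*       [-7]
8       [-7, 8]
*       [-56]
3       [-56, 3]
-       [-59]
21      [-59, 21]
+       [-38]
4       [-38, 4]
-       [-42]
10      [-42, 10]
negate  [-42, -10]
-       [-32]
negate  [32]
1       [32, 1]
+       [33]
-1      [33, -1]
1       [33, -1, 1]
-       [33, -2]
*       [-66]
-5      [-66, -5]
-       [-61]
negate  [61]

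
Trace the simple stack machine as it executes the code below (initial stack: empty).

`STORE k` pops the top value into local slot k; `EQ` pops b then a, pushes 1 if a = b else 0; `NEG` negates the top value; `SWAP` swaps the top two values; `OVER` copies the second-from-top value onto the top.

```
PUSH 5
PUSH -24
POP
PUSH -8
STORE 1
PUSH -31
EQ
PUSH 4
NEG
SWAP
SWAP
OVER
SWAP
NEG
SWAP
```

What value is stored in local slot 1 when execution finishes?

PUSH 5    5
PUSH -24  5 -24
POP       5
PUSH -8   5 -8
STORE 1   5
PUSH -31  5 -31
EQ        0
PUSH 4    0 4
NEG       0 -4
SWAP      -4 0
SWAP      0 -4
OVER      0 -4 0
SWAP      0 0 -4
NEG       0 0 4
SWAP      0 4 0

-8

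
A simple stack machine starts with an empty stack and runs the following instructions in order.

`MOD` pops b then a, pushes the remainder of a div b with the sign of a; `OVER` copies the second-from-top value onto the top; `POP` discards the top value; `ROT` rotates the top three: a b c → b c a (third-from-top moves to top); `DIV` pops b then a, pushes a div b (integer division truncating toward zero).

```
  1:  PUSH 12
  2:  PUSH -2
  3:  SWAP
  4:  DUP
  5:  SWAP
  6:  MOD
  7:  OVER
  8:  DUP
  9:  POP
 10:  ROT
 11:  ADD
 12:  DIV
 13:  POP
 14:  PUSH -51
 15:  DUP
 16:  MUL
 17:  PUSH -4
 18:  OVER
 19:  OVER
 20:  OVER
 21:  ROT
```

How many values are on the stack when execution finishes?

PUSH 12   12
PUSH -2   12 -2
SWAP      -2 12
DUP       -2 12 12
SWAP      -2 12 12
MOD       -2 0
OVER      -2 0 -2
DUP       -2 0 -2 -2
POP       -2 0 -2
ROT       0 -2 -2
ADD       0 -4
DIV       0
POP       (empty)
PUSH -51  -51
DUP       -51 -51
MUL       2601
PUSH -4   2601 -4
OVER      2601 -4 2601
OVER      2601 -4 2601 -4
OVER      2601 -4 2601 -4 2601
ROT       2601 -4 -4 2601 2601

5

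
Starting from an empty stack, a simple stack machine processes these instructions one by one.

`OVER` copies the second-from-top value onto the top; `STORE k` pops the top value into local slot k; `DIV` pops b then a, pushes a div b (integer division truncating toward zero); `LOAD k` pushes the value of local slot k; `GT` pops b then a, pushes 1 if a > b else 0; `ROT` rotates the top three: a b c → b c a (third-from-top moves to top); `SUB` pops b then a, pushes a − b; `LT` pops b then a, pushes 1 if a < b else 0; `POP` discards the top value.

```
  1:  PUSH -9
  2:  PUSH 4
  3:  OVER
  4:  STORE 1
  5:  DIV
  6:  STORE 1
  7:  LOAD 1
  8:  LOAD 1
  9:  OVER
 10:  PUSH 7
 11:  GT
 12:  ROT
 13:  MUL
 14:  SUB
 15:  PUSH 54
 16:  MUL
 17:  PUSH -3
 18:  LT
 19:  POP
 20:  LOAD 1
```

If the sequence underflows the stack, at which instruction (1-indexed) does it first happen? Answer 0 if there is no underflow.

PUSH -9 → [-9]
PUSH 4  → [-9, 4]
OVER    → [-9, 4, -9]
STORE 1 → [-9, 4]
DIV     → [-2]
STORE 1 → []
LOAD 1  → [-2]
LOAD 1  → [-2, -2]
OVER    → [-2, -2, -2]
PUSH 7  → [-2, -2, -2, 7]
GT      → [-2, -2, 0]
ROT     → [-2, 0, -2]
MUL     → [-2, 0]
SUB     → [-2]
PUSH 54 → [-2, 54]
MUL     → [-108]
PUSH -3 → [-108, -3]
LT      → [1]
POP     → []
LOAD 1  → [-2]

0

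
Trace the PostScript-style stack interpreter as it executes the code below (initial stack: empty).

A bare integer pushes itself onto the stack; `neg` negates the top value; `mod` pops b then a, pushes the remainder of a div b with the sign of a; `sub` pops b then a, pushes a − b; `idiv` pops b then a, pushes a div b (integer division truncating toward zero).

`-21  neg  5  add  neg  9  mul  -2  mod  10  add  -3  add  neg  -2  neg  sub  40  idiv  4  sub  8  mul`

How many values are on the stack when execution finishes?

-21  : -21
neg  : 21
5    : 21 5
add  : 26
neg  : -26
9    : -26 9
mul  : -234
-2   : -234 -2
mod  : 0
10   : 0 10
add  : 10
-3   : 10 -3
add  : 7
neg  : -7
-2   : -7 -2
neg  : -7 2
sub  : -9
40   : -9 40
idiv : 0
4    : 0 4
sub  : -4
8    : -4 8
mul  : -32

1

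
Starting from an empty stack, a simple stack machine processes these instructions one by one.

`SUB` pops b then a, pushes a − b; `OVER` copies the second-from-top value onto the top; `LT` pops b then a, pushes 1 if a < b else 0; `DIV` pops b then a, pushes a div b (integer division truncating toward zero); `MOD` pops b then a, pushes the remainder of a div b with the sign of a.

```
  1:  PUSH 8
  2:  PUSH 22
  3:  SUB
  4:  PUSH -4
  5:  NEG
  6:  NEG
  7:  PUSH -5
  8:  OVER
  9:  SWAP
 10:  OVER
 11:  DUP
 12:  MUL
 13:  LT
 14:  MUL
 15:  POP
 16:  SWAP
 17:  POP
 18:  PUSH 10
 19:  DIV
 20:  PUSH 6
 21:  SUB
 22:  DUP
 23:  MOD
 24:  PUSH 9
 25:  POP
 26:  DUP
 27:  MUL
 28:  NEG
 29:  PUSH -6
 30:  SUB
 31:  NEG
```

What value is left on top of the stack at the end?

-6

PUSH 8   8
PUSH 22  8 22
SUB      -14
PUSH -4  -14 -4
NEG      -14 4
NEG      -14 -4
PUSH -5  -14 -4 -5
OVER     -14 -4 -5 -4
SWAP     -14 -4 -4 -5
OVER     -14 -4 -4 -5 -4
DUP      -14 -4 -4 -5 -4 -4
MUL      -14 -4 -4 -5 16
LT       -14 -4 -4 1
MUL      -14 -4 -4
POP      -14 -4
SWAP     -4 -14
POP      -4
PUSH 10  -4 10
DIV      0
PUSH 6   0 6
SUB      -6
DUP      -6 -6
MOD      0
PUSH 9   0 9
POP      0
DUP      0 0
MUL      0
NEG      0
PUSH -6  0 -6
SUB      6
NEG      -6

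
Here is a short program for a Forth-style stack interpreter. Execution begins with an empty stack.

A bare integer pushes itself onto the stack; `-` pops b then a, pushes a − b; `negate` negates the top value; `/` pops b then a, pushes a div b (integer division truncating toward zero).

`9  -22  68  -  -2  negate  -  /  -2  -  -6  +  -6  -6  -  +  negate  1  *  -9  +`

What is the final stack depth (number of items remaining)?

9       [9]
-22     [9, -22]
68      [9, -22, 68]
-       [9, -90]
-2      [9, -90, -2]
negate  [9, -90, 2]
-       [9, -92]
/       [0]
-2      [0, -2]
-       [2]
-6      [2, -6]
+       [-4]
-6      [-4, -6]
-6      [-4, -6, -6]
-       [-4, 0]
+       [-4]
negate  [4]
1       [4, 1]
*       [4]
-9      [4, -9]
+       [-5]

1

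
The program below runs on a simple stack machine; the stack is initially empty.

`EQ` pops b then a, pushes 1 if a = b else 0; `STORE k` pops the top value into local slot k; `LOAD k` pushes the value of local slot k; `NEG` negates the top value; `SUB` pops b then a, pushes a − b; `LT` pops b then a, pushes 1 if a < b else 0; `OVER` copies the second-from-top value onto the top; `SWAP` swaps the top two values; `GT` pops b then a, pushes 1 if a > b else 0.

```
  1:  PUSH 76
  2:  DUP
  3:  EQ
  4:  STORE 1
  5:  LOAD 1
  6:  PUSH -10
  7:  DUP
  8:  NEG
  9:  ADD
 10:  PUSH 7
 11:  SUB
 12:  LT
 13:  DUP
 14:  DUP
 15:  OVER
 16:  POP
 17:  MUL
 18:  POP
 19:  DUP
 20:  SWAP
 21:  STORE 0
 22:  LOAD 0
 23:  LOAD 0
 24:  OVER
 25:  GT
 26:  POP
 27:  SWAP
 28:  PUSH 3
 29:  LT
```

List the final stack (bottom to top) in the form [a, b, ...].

PUSH 76   [76]
DUP       [76, 76]
EQ        [1]
STORE 1   []
LOAD 1    [1]
PUSH -10  [1, -10]
DUP       [1, -10, -10]
NEG       [1, -10, 10]
ADD       [1, 0]
PUSH 7    [1, 0, 7]
SUB       [1, -7]
LT        [0]
DUP       [0, 0]
DUP       [0, 0, 0]
OVER      [0, 0, 0, 0]
POP       [0, 0, 0]
MUL       [0, 0]
POP       [0]
DUP       [0, 0]
SWAP      [0, 0]
STORE 0   [0]
LOAD 0    [0, 0]
LOAD 0    [0, 0, 0]
OVER      [0, 0, 0, 0]
GT        [0, 0, 0]
POP       [0, 0]
SWAP      [0, 0]
PUSH 3    [0, 0, 3]
LT        [0, 1]

[0, 1]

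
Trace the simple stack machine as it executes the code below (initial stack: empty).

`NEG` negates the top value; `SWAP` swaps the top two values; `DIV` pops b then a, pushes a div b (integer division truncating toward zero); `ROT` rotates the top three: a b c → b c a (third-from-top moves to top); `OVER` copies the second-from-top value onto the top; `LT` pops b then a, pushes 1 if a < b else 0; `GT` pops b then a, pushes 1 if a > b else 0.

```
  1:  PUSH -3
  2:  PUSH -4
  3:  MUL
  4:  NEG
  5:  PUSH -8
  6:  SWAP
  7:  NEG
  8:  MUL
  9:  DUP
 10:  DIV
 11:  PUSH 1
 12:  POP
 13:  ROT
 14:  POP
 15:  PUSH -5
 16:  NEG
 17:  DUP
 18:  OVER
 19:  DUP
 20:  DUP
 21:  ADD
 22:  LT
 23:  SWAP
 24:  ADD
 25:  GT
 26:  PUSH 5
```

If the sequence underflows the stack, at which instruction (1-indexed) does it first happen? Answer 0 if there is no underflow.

PUSH -3 : -3
PUSH -4 : -3 -4
MUL     : 12
NEG     : -12
PUSH -8 : -12 -8
SWAP    : -8 -12
NEG     : -8 12
MUL     : -96
DUP     : -96 -96
DIV     : 1
PUSH 1  : 1 1
POP     : 1
ROT  — needs 3 operands, stack has 1 → underflow

13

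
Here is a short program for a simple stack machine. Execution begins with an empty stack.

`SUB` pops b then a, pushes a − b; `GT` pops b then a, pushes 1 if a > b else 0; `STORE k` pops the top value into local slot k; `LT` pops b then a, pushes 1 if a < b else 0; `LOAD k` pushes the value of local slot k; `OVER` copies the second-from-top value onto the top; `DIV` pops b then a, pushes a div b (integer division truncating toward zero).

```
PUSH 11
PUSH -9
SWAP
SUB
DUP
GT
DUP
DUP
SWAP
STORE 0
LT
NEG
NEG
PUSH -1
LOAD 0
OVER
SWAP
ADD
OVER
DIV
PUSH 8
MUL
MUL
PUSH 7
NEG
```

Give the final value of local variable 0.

PUSH 11  11
PUSH -9  11 -9
SWAP     -9 11
SUB      -20
DUP      -20 -20
GT       0
DUP      0 0
DUP      0 0 0
SWAP     0 0 0
STORE 0  0 0
LT       0
NEG      0
NEG      0
PUSH -1  0 -1
LOAD 0   0 -1 0
OVER     0 -1 0 -1
SWAP     0 -1 -1 0
ADD      0 -1 -1
OVER     0 -1 -1 -1
DIV      0 -1 1
PUSH 8   0 -1 1 8
MUL      0 -1 8
MUL      0 -8
PUSH 7   0 -8 7
NEG      0 -8 -7

0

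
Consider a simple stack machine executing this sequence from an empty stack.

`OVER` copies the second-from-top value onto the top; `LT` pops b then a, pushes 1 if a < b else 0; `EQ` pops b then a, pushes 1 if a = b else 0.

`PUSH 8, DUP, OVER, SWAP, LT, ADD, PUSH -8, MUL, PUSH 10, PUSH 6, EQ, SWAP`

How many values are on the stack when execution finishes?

2

PUSH 8  → [8]
DUP     → [8, 8]
OVER    → [8, 8, 8]
SWAP    → [8, 8, 8]
LT      → [8, 0]
ADD     → [8]
PUSH -8 → [8, -8]
MUL     → [-64]
PUSH 10 → [-64, 10]
PUSH 6  → [-64, 10, 6]
EQ      → [-64, 0]
SWAP    → [0, -64]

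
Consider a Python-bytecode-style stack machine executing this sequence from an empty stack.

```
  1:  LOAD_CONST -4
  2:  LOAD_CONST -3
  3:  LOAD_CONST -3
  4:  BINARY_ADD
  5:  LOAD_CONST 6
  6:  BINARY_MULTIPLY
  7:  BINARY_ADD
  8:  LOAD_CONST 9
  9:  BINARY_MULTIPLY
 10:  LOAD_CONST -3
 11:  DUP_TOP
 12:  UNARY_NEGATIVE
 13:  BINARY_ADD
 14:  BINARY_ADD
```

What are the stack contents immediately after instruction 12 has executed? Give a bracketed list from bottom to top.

LOAD_CONST -4    [-4]
LOAD_CONST -3    [-4, -3]
LOAD_CONST -3    [-4, -3, -3]
BINARY_ADD       [-4, -6]
LOAD_CONST 6     [-4, -6, 6]
BINARY_MULTIPLY  [-4, -36]
BINARY_ADD       [-40]
LOAD_CONST 9     [-40, 9]
BINARY_MULTIPLY  [-360]
LOAD_CONST -3    [-360, -3]
DUP_TOP          [-360, -3, -3]
UNARY_NEGATIVE   [-360, -3, 3]

[-360, -3, 3]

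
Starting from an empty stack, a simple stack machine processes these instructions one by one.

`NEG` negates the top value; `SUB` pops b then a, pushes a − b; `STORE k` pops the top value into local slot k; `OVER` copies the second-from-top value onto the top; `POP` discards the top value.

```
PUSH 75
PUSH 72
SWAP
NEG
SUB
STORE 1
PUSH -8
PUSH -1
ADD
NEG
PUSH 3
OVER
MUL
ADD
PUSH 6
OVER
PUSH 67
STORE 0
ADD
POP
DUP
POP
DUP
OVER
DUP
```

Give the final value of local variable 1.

147

PUSH 75 -> 75
PUSH 72 -> 75 72
SWAP    -> 72 75
NEG     -> 72 -75
SUB     -> 147
STORE 1 -> (empty)
PUSH -8 -> -8
PUSH -1 -> -8 -1
ADD     -> -9
NEG     -> 9
PUSH 3  -> 9 3
OVER    -> 9 3 9
MUL     -> 9 27
ADD     -> 36
PUSH 6  -> 36 6
OVER    -> 36 6 36
PUSH 67 -> 36 6 36 67
STORE 0 -> 36 6 36
ADD     -> 36 42
POP     -> 36
DUP     -> 36 36
POP     -> 36
DUP     -> 36 36
OVER    -> 36 36 36
DUP     -> 36 36 36 36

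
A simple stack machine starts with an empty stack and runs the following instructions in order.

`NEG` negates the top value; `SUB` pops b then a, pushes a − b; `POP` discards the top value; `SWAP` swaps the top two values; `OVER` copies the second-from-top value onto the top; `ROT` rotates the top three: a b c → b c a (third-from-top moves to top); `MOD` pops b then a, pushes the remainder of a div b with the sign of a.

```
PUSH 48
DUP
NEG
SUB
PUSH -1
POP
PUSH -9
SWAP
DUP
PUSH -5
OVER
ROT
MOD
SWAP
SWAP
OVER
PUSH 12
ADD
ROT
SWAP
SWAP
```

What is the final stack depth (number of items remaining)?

5

PUSH 48 → 48
DUP     → 48 48
NEG     → 48 -48
SUB     → 96
PUSH -1 → 96 -1
POP     → 96
PUSH -9 → 96 -9
SWAP    → -9 96
DUP     → -9 96 96
PUSH -5 → -9 96 96 -5
OVER    → -9 96 96 -5 96
ROT     → -9 96 -5 96 96
MOD     → -9 96 -5 0
SWAP    → -9 96 0 -5
SWAP    → -9 96 -5 0
OVER    → -9 96 -5 0 -5
PUSH 12 → -9 96 -5 0 -5 12
ADD     → -9 96 -5 0 7
ROT     → -9 96 0 7 -5
SWAP    → -9 96 0 -5 7
SWAP    → -9 96 0 7 -5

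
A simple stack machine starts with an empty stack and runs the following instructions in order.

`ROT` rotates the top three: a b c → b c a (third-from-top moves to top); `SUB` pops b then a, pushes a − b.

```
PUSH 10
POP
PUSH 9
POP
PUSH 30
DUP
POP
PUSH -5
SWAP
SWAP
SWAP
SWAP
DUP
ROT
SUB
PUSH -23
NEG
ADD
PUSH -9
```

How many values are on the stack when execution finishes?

3

PUSH 10  -> [10]
POP      -> []
PUSH 9   -> [9]
POP      -> []
PUSH 30  -> [30]
DUP      -> [30, 30]
POP      -> [30]
PUSH -5  -> [30, -5]
SWAP     -> [-5, 30]
SWAP     -> [30, -5]
SWAP     -> [-5, 30]
SWAP     -> [30, -5]
DUP      -> [30, -5, -5]
ROT      -> [-5, -5, 30]
SUB      -> [-5, -35]
PUSH -23 -> [-5, -35, -23]
NEG      -> [-5, -35, 23]
ADD      -> [-5, -12]
PUSH -9  -> [-5, -12, -9]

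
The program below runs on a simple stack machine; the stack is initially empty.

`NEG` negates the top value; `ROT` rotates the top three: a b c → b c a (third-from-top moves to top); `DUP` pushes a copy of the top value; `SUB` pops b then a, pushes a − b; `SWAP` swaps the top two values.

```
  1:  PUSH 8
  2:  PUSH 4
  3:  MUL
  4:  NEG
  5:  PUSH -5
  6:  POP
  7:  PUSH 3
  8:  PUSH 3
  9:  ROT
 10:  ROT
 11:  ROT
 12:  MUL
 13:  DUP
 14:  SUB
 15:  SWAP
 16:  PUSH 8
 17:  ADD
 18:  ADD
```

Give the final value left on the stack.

-24

PUSH 8  → [8]
PUSH 4  → [8, 4]
MUL     → [32]
NEG     → [-32]
PUSH -5 → [-32, -5]
POP     → [-32]
PUSH 3  → [-32, 3]
PUSH 3  → [-32, 3, 3]
ROT     → [3, 3, -32]
ROT     → [3, -32, 3]
ROT     → [-32, 3, 3]
MUL     → [-32, 9]
DUP     → [-32, 9, 9]
SUB     → [-32, 0]
SWAP    → [0, -32]
PUSH 8  → [0, -32, 8]
ADD     → [0, -24]
ADD     → [-24]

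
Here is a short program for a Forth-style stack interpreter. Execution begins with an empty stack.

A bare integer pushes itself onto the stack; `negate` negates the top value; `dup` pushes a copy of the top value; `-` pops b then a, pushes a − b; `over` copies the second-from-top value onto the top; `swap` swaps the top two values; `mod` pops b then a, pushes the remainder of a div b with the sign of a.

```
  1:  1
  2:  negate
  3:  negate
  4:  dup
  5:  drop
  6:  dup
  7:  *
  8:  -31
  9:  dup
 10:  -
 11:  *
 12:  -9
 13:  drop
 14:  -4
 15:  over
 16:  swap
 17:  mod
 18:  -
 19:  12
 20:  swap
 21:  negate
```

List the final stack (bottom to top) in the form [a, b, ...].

[12, 0]

1      : 1
negate : -1
negate : 1
dup    : 1 1
drop   : 1
dup    : 1 1
*      : 1
-31    : 1 -31
dup    : 1 -31 -31
-      : 1 0
*      : 0
-9     : 0 -9
drop   : 0
-4     : 0 -4
over   : 0 -4 0
swap   : 0 0 -4
mod    : 0 0
-      : 0
12     : 0 12
swap   : 12 0
negate : 12 0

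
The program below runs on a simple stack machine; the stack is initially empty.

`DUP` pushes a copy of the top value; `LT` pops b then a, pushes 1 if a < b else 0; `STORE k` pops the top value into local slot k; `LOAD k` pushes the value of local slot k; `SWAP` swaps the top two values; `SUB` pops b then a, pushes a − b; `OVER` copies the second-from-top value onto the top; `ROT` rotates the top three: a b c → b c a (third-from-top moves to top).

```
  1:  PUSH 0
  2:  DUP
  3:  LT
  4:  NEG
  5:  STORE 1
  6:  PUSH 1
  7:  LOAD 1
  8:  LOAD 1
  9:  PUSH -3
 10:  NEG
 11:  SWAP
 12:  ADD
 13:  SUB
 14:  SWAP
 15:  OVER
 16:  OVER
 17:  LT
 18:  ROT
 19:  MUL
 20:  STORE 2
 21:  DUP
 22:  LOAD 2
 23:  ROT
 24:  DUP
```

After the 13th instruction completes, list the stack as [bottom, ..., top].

PUSH 0  -> 0
DUP     -> 0 0
LT      -> 0
NEG     -> 0
STORE 1 -> (empty)
PUSH 1  -> 1
LOAD 1  -> 1 0
LOAD 1  -> 1 0 0
PUSH -3 -> 1 0 0 -3
NEG     -> 1 0 0 3
SWAP    -> 1 0 3 0
ADD     -> 1 0 3
SUB     -> 1 -3

[1, -3]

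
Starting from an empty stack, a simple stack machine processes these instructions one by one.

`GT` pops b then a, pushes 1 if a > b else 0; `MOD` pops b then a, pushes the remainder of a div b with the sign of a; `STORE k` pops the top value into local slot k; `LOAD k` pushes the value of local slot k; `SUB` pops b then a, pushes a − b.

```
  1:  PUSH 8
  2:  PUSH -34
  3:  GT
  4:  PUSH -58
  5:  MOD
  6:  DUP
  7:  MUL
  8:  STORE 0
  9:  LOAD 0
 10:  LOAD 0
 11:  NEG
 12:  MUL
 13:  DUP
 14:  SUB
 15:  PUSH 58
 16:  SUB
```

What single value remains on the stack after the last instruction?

PUSH 8   -> 8
PUSH -34 -> 8 -34
GT       -> 1
PUSH -58 -> 1 -58
MOD      -> 1
DUP      -> 1 1
MUL      -> 1
STORE 0  -> (empty)
LOAD 0   -> 1
LOAD 0   -> 1 1
NEG      -> 1 -1
MUL      -> -1
DUP      -> -1 -1
SUB      -> 0
PUSH 58  -> 0 58
SUB      -> -58

-58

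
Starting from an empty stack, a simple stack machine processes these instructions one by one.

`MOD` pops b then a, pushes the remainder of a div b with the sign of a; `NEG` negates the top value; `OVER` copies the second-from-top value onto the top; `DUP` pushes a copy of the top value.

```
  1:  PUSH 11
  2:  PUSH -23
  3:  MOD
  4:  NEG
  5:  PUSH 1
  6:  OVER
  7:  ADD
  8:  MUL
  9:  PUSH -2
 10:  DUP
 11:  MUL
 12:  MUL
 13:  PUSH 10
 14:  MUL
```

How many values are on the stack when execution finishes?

PUSH 11  → [11]
PUSH -23 → [11, -23]
MOD      → [11]
NEG      → [-11]
PUSH 1   → [-11, 1]
OVER     → [-11, 1, -11]
ADD      → [-11, -10]
MUL      → [110]
PUSH -2  → [110, -2]
DUP      → [110, -2, -2]
MUL      → [110, 4]
MUL      → [440]
PUSH 10  → [440, 10]
MUL      → [4400]

1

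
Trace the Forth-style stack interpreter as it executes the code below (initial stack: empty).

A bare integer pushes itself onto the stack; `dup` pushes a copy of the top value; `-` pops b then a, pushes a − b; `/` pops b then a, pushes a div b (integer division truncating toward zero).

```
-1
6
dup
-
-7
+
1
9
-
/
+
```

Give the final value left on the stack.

-1

-1  : [-1]
6   : [-1, 6]
dup : [-1, 6, 6]
-   : [-1, 0]
-7  : [-1, 0, -7]
+   : [-1, -7]
1   : [-1, -7, 1]
9   : [-1, -7, 1, 9]
-   : [-1, -7, -8]
/   : [-1, 0]
+   : [-1]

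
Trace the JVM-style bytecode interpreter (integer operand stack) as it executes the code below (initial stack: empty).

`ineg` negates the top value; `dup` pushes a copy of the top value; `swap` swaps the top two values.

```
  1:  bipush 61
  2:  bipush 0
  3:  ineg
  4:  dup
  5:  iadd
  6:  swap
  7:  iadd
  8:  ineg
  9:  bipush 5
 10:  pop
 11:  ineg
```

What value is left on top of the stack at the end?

61

bipush 61  61
bipush 0   61 0
ineg       61 0
dup        61 0 0
iadd       61 0
swap       0 61
iadd       61
ineg       -61
bipush 5   -61 5
pop        -61
ineg       61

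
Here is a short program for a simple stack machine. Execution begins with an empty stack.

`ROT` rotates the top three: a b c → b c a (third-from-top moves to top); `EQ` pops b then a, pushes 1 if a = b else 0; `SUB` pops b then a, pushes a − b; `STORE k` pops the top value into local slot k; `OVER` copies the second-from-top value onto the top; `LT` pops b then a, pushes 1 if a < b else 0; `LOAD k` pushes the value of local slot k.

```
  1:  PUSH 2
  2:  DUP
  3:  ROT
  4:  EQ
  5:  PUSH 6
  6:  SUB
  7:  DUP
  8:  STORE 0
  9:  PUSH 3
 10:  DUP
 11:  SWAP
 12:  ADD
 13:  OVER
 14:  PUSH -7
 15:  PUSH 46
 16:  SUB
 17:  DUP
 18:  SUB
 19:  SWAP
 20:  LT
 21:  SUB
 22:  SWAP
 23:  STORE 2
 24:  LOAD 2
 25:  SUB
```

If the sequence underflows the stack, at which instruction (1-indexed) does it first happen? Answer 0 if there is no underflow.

PUSH 2 : 2
DUP    : 2 2
ROT  — needs 3 operands, stack has 2 → underflow

3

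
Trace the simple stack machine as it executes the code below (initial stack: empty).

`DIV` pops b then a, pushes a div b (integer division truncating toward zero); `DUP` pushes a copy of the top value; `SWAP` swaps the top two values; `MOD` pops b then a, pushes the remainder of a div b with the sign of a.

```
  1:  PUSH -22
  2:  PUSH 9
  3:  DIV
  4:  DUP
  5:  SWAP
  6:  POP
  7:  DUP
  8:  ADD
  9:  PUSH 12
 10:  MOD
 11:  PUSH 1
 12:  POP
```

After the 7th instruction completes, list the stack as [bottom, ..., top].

[-2, -2]

PUSH -22 → -22
PUSH 9   → -22 9
DIV      → -2
DUP      → -2 -2
SWAP     → -2 -2
POP      → -2
DUP      → -2 -2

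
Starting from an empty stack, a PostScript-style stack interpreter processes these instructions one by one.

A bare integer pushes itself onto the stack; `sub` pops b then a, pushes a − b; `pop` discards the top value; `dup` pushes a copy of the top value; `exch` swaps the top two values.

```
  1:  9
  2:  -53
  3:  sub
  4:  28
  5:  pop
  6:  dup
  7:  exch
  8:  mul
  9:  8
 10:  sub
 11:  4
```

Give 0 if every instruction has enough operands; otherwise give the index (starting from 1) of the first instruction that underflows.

0

9    → 9
-53  → 9 -53
sub  → 62
28   → 62 28
pop  → 62
dup  → 62 62
exch → 62 62
mul  → 3844
8    → 3844 8
sub  → 3836
4    → 3836 4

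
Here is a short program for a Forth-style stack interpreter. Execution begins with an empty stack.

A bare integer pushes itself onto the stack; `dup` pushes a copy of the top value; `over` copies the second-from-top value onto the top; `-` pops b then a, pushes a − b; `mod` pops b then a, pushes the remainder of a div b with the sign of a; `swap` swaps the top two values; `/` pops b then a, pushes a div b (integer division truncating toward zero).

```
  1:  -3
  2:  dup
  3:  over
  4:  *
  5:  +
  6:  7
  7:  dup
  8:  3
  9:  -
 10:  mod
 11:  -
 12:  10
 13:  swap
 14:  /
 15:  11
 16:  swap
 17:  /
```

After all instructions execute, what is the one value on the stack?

-3   : -3
dup  : -3 -3
over : -3 -3 -3
*    : -3 9
+    : 6
7    : 6 7
dup  : 6 7 7
3    : 6 7 7 3
-    : 6 7 4
mod  : 6 3
-    : 3
10   : 3 10
swap : 10 3
/    : 3
11   : 3 11
swap : 11 3
/    : 3

3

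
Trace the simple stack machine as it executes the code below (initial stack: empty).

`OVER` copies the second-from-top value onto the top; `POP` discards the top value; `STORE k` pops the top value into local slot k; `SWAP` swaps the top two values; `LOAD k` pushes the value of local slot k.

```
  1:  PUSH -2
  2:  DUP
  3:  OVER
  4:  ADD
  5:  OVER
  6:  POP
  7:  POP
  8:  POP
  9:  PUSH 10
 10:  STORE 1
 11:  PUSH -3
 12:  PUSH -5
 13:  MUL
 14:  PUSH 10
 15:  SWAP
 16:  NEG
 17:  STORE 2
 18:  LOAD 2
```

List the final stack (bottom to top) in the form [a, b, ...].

[10, -15]

PUSH -2 -> -2
DUP     -> -2 -2
OVER    -> -2 -2 -2
ADD     -> -2 -4
OVER    -> -2 -4 -2
POP     -> -2 -4
POP     -> -2
POP     -> (empty)
PUSH 10 -> 10
STORE 1 -> (empty)
PUSH -3 -> -3
PUSH -5 -> -3 -5
MUL     -> 15
PUSH 10 -> 15 10
SWAP    -> 10 15
NEG     -> 10 -15
STORE 2 -> 10
LOAD 2  -> 10 -15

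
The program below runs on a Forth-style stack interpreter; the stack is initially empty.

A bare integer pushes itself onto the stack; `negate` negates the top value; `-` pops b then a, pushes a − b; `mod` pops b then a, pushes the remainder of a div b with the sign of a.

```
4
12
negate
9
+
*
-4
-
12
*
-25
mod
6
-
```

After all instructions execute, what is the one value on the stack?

-27

4      -> 4
12     -> 4 12
negate -> 4 -12
9      -> 4 -12 9
+      -> 4 -3
*      -> -12
-4     -> -12 -4
-      -> -8
12     -> -8 12
*      -> -96
-25    -> -96 -25
mod    -> -21
6      -> -21 6
-      -> -27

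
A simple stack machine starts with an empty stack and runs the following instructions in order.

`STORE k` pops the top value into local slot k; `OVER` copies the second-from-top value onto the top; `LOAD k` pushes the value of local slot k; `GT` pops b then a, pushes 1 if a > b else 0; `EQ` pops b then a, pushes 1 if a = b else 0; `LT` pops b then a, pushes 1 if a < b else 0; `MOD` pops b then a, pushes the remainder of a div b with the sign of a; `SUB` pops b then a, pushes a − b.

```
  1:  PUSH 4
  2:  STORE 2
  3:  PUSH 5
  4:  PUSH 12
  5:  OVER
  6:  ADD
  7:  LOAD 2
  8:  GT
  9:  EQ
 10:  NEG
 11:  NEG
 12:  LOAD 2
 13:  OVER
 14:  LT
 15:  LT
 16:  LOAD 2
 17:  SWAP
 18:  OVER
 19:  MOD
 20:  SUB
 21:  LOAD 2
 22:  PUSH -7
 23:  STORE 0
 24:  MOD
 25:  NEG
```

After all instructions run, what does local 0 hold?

-7

PUSH 4  -> [4]
STORE 2 -> []
PUSH 5  -> [5]
PUSH 12 -> [5, 12]
OVER    -> [5, 12, 5]
ADD     -> [5, 17]
LOAD 2  -> [5, 17, 4]
GT      -> [5, 1]
EQ      -> [0]
NEG     -> [0]
NEG     -> [0]
LOAD 2  -> [0, 4]
OVER    -> [0, 4, 0]
LT      -> [0, 0]
LT      -> [0]
LOAD 2  -> [0, 4]
SWAP    -> [4, 0]
OVER    -> [4, 0, 4]
MOD     -> [4, 0]
SUB     -> [4]
LOAD 2  -> [4, 4]
PUSH -7 -> [4, 4, -7]
STORE 0 -> [4, 4]
MOD     -> [0]
NEG     -> [0]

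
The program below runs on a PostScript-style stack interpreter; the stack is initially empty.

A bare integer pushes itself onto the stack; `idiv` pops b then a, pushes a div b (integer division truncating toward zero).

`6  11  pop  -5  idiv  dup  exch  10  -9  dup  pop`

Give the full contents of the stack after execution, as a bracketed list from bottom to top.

[-1, -1, 10, -9]

6    -> [6]
11   -> [6, 11]
pop  -> [6]
-5   -> [6, -5]
idiv -> [-1]
dup  -> [-1, -1]
exch -> [-1, -1]
10   -> [-1, -1, 10]
-9   -> [-1, -1, 10, -9]
dup  -> [-1, -1, 10, -9, -9]
pop  -> [-1, -1, 10, -9]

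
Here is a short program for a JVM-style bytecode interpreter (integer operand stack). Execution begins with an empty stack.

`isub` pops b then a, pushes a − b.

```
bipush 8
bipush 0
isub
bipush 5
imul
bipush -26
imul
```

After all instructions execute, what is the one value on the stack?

-1040

bipush 8   → [8]
bipush 0   → [8, 0]
isub       → [8]
bipush 5   → [8, 5]
imul       → [40]
bipush -26 → [40, -26]
imul       → [-1040]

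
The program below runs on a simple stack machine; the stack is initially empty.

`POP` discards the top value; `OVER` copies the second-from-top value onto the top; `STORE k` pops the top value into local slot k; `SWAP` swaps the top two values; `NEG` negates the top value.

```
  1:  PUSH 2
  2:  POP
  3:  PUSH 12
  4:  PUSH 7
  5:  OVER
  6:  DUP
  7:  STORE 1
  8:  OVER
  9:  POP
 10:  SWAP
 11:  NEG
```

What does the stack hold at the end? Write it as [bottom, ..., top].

[12, 12, -7]

PUSH 2   [2]
POP      []
PUSH 12  [12]
PUSH 7   [12, 7]
OVER     [12, 7, 12]
DUP      [12, 7, 12, 12]
STORE 1  [12, 7, 12]
OVER     [12, 7, 12, 7]
POP      [12, 7, 12]
SWAP     [12, 12, 7]
NEG      [12, 12, -7]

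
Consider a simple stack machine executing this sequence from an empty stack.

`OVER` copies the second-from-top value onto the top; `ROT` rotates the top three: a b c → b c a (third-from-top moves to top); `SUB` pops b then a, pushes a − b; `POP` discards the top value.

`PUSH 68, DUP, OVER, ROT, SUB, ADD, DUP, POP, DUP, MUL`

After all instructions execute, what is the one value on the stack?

4624

PUSH 68  [68]
DUP      [68, 68]
OVER     [68, 68, 68]
ROT      [68, 68, 68]
SUB      [68, 0]
ADD      [68]
DUP      [68, 68]
POP      [68]
DUP      [68, 68]
MUL      [4624]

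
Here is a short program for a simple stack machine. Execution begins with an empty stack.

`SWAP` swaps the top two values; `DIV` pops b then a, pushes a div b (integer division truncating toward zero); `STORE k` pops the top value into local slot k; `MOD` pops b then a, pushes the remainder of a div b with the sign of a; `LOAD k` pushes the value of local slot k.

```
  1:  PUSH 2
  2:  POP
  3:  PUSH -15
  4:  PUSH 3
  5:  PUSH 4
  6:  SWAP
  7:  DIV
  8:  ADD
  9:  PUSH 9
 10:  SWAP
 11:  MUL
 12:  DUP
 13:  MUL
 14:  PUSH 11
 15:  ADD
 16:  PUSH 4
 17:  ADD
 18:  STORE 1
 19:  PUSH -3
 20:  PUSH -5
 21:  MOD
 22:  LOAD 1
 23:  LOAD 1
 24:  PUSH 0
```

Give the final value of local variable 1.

PUSH 2   → 2
POP      → (empty)
PUSH -15 → -15
PUSH 3   → -15 3
PUSH 4   → -15 3 4
SWAP     → -15 4 3
DIV      → -15 1
ADD      → -14
PUSH 9   → -14 9
SWAP     → 9 -14
MUL      → -126
DUP      → -126 -126
MUL      → 15876
PUSH 11  → 15876 11
ADD      → 15887
PUSH 4   → 15887 4
ADD      → 15891
STORE 1  → (empty)
PUSH -3  → -3
PUSH -5  → -3 -5
MOD      → -3
LOAD 1   → -3 15891
LOAD 1   → -3 15891 15891
PUSH 0   → -3 15891 15891 0

15891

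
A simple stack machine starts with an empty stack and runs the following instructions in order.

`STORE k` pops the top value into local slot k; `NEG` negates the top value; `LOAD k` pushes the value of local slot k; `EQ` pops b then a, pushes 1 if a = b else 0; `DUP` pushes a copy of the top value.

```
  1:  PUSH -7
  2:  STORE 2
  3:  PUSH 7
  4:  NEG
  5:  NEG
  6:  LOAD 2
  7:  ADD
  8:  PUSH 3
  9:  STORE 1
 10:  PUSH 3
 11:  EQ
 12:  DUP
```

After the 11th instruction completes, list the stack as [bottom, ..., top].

PUSH -7  [-7]
STORE 2  []
PUSH 7   [7]
NEG      [-7]
NEG      [7]
LOAD 2   [7, -7]
ADD      [0]
PUSH 3   [0, 3]
STORE 1  [0]
PUSH 3   [0, 3]
EQ       [0]

[0]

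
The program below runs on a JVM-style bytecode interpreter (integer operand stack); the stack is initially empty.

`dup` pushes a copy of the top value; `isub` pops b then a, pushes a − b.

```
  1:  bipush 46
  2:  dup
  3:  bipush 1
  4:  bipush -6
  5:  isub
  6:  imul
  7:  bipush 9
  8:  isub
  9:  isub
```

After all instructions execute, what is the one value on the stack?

bipush 46 : [46]
dup       : [46, 46]
bipush 1  : [46, 46, 1]
bipush -6 : [46, 46, 1, -6]
isub      : [46, 46, 7]
imul      : [46, 322]
bipush 9  : [46, 322, 9]
isub      : [46, 313]
isub      : [-267]

-267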